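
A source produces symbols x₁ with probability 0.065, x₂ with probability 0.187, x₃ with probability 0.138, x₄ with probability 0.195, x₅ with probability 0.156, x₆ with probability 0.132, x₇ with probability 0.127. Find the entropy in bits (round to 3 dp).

2.745 bits

H = −Σ pᵢ log₂ pᵢ.
−0.065·log₂(0.065) = 0.2563
−0.187·log₂(0.187) = 0.4523
−0.138·log₂(0.138) = 0.3943
−0.195·log₂(0.195) = 0.4599
−0.156·log₂(0.156) = 0.4181
−0.132·log₂(0.132) = 0.3856
−0.127·log₂(0.127) = 0.3781
Sum ≈ 2.7447 → 2.745 bits.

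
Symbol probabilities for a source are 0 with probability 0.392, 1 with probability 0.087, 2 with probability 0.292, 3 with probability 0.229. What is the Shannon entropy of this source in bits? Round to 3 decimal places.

1.842 bits

H = −Σ pᵢ log₂ pᵢ.
−0.392·log₂(0.392) = 0.5296
−0.087·log₂(0.087) = 0.3065
−0.292·log₂(0.292) = 0.5186
−0.229·log₂(0.229) = 0.4870
Sum ≈ 1.8417 → 1.842 bits.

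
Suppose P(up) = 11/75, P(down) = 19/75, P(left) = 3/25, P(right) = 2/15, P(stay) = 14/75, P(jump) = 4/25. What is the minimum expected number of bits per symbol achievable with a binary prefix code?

Repeatedly combine the two least-probable nodes; the expected code length is the sum of the merged weights.
merge 3/25 + 2/15 → 19/75
merge 11/75 + 4/25 → 23/75
merge 14/75 + 19/75 → 11/25
merge 19/75 + 23/75 → 14/25
merge 11/25 + 14/25 → 1
L = 19/75 + 23/75 + 11/25 + 14/25 + 1 = 64/25 = 2.56 bits/symbol.

2.56 bits/symbol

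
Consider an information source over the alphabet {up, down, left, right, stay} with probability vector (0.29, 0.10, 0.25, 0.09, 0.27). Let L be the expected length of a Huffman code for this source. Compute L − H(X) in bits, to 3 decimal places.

Entropy H = −Σ p log₂ p ≈ 2.1728 bits.
Huffman merges: 9/100+1/10→19/100; 19/100+1/4→11/25; 27/100+29/100→14/25; 11/25+14/25→1. L = 219/100 ≈ 2.1900.
L − H = 2.1900 − 2.1728 = 0.017 bits.

0.017 bits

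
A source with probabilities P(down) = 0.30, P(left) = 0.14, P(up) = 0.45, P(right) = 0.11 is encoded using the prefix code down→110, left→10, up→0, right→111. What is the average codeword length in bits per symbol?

1.96 bits/symbol

L̄ = Σ pᵢ·ℓᵢ = 0.30·3 + 0.14·2 + 0.45·1 + 0.11·3 = 1.96 bits/symbol.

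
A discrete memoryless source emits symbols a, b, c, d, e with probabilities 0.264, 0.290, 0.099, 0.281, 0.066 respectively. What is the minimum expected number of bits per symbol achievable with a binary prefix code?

2.165 bits/symbol

Repeatedly combine the two least-probable nodes; the expected code length is the sum of the merged weights.
merge 33/500 + 99/1000 → 33/200
merge 33/200 + 33/125 → 429/1000
merge 281/1000 + 29/100 → 571/1000
merge 429/1000 + 571/1000 → 1
L = 33/200 + 429/1000 + 571/1000 + 1 = 433/200 = 2.165 bits/symbol.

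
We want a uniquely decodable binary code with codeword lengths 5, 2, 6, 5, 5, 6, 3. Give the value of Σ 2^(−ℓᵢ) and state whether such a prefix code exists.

With common denominator 2^6 = 64: Σ 2^(−ℓᵢ) = 2/64 + 16/64 + 1/64 + 2/64 + 2/64 + 1/64 + 8/64 = 32/64 = 0.5.
Kraft's inequality requires Σ ≤ 1; here Σ = 0.5 ≤ 1, so such a prefix code exists.

0.5; yes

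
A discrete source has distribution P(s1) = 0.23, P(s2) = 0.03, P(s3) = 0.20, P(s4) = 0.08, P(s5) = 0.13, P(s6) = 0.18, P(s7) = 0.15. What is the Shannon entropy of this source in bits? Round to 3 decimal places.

H = −Σ pᵢ log₂ pᵢ.
−0.23·log₂(0.23) = 0.4877
−0.03·log₂(0.03) = 0.1518
−0.20·log₂(0.20) = 0.4644
−0.08·log₂(0.08) = 0.2915
−0.13·log₂(0.13) = 0.3826
−0.18·log₂(0.18) = 0.4453
−0.15·log₂(0.15) = 0.4105
Sum ≈ 2.6338 → 2.634 bits.

2.634 bits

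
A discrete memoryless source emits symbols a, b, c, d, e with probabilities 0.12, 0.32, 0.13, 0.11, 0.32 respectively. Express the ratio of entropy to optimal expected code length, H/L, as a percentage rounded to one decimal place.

96.5%

Entropy H = −Σ p log₂ p ≈ 2.1521 bits.
Huffman merges: 11/100+3/25→23/100; 13/100+23/100→9/25; 8/25+8/25→16/25; 9/25+16/25→1. L = 223/100 ≈ 2.2300.
Efficiency = H/L = 2.1521/2.2300 = 96.5%.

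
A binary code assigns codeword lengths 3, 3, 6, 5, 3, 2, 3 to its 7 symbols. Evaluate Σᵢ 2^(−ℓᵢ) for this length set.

With common denominator 2^6 = 64: Σ 2^(−ℓᵢ) = 8/64 + 8/64 + 1/64 + 2/64 + 8/64 + 16/64 + 8/64 = 51/64 = 0.796875.

0.796875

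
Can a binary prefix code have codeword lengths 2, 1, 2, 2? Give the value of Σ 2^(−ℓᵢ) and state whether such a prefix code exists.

With common denominator 2^2 = 4: Σ 2^(−ℓᵢ) = 1/4 + 2/4 + 1/4 + 1/4 = 5/4 = 1.25.
Kraft's inequality requires Σ ≤ 1; here Σ = 1.25 > 1, so no such prefix code exists.

1.25; no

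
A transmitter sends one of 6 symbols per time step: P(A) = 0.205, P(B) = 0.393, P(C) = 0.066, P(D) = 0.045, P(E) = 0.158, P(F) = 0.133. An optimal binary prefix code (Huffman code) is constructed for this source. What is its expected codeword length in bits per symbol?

2.325 bits/symbol

Repeatedly combine the two least-probable nodes; the expected code length is the sum of the merged weights.
merge 9/200 + 33/500 → 111/1000
merge 111/1000 + 133/1000 → 61/250
merge 79/500 + 41/200 → 363/1000
merge 61/250 + 363/1000 → 607/1000
merge 393/1000 + 607/1000 → 1
L = 111/1000 + 61/250 + 363/1000 + 607/1000 + 1 = 93/40 = 2.325 bits/symbol.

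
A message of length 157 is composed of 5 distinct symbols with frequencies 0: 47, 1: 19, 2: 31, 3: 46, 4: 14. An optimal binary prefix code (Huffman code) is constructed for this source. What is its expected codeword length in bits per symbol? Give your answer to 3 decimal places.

2.210 bits/symbol

Probabilities are the counts divided by 157.
Repeatedly combine the two least-probable nodes; the expected code length is the sum of the merged weights.
merge 14/157 + 19/157 → 33/157
merge 31/157 + 33/157 → 64/157
merge 46/157 + 47/157 → 93/157
merge 64/157 + 93/157 → 1
L = 33/157 + 64/157 + 93/157 + 1 = 347/157 ≈ 2.210 bits/symbol.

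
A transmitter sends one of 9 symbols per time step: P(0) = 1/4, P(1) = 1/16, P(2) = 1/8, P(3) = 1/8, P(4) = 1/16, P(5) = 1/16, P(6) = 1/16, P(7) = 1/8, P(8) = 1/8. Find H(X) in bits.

3 bits

Each probability is a power of 1/2, so log₂(1/p) is an integer.
H = Σ p·log₂(1/p) = 1/4·2 + 1/16·4 + 1/8·3 + 1/8·3 + 1/16·4 + 1/16·4 + 1/16·4 + 1/8·3 + 1/8·3 = 3 bits.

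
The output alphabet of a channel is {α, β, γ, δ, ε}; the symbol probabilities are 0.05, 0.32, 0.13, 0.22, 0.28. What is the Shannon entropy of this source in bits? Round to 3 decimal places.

2.120 bits

H = −Σ pᵢ log₂ pᵢ.
−0.05·log₂(0.05) = 0.2161
−0.32·log₂(0.32) = 0.5260
−0.13·log₂(0.13) = 0.3826
−0.22·log₂(0.22) = 0.4806
−0.28·log₂(0.28) = 0.5142
Sum ≈ 2.1196 → 2.120 bits.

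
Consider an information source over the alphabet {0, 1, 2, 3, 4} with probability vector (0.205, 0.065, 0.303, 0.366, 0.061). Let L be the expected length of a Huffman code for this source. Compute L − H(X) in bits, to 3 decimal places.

Entropy H = −Σ p log₂ p ≈ 2.0238 bits.
Huffman merges: 61/1000+13/200→63/500; 63/500+41/200→331/1000; 303/1000+331/1000→317/500; 183/500+317/500→1. L = 2091/1000 ≈ 2.0910.
L − H = 2.0910 − 2.0238 = 0.067 bits.

0.067 bits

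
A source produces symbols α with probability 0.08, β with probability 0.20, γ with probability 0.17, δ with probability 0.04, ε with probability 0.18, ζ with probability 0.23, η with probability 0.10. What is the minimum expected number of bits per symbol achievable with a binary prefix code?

2.69 bits/symbol

Repeatedly combine the two least-probable nodes; the expected code length is the sum of the merged weights.
merge 1/25 + 2/25 → 3/25
merge 1/10 + 3/25 → 11/50
merge 17/100 + 9/50 → 7/20
merge 1/5 + 11/50 → 21/50
merge 23/100 + 7/20 → 29/50
merge 21/50 + 29/50 → 1
L = 3/25 + 11/50 + 7/20 + 21/50 + 29/50 + 1 = 269/100 = 2.69 bits/symbol.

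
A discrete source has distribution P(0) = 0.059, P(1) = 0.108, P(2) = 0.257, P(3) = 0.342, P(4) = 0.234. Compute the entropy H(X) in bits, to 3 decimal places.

H = −Σ pᵢ log₂ pᵢ.
−0.059·log₂(0.059) = 0.2409
−0.108·log₂(0.108) = 0.3468
−0.257·log₂(0.257) = 0.5038
−0.342·log₂(0.342) = 0.5294
−0.234·log₂(0.234) = 0.4903
Sum ≈ 2.1112 → 2.111 bits.

2.111 bits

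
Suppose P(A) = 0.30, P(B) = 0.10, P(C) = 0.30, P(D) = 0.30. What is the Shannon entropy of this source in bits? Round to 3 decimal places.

1.895 bits

H = −Σ pᵢ log₂ pᵢ.
−0.30·log₂(0.30) = 0.5211
−0.10·log₂(0.10) = 0.3322
−0.30·log₂(0.30) = 0.5211
−0.30·log₂(0.30) = 0.5211
Sum ≈ 1.8955 → 1.895 bits.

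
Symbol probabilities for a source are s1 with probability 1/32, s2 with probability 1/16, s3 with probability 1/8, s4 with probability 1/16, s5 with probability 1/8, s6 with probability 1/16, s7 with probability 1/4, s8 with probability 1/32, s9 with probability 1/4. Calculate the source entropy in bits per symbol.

Each probability is a power of 1/2, so log₂(1/p) is an integer.
H = Σ p·log₂(1/p) = 1/32·5 + 1/16·4 + 1/8·3 + 1/16·4 + 1/8·3 + 1/16·4 + 1/4·2 + 1/32·5 + 1/4·2 = 2.8125 bits.

2.8125 bits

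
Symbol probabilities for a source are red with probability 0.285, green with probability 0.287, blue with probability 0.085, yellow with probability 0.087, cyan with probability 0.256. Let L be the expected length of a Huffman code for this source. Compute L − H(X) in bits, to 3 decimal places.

0.027 bits

Entropy H = −Σ p log₂ p ≈ 2.1450 bits.
Huffman merges: 17/200+87/1000→43/250; 43/250+32/125→107/250; 57/200+287/1000→143/250; 107/250+143/250→1. L = 543/250 ≈ 2.1720.
L − H = 2.1720 − 2.1450 = 0.027 bits.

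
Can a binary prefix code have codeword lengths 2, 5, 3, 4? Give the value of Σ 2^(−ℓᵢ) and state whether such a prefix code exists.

With common denominator 2^5 = 32: Σ 2^(−ℓᵢ) = 8/32 + 1/32 + 4/32 + 2/32 = 15/32 = 0.46875.
Kraft's inequality requires Σ ≤ 1; here Σ = 0.46875 ≤ 1, so such a prefix code exists.

0.46875; yes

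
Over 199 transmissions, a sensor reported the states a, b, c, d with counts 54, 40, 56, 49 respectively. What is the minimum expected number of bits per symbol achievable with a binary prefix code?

Probabilities are the counts divided by 199.
Repeatedly combine the two least-probable nodes; the expected code length is the sum of the merged weights.
merge 40/199 + 49/199 → 89/199
merge 54/199 + 56/199 → 110/199
merge 89/199 + 110/199 → 1
L = 89/199 + 110/199 + 1 = 2 bits/symbol.

2 bits/symbol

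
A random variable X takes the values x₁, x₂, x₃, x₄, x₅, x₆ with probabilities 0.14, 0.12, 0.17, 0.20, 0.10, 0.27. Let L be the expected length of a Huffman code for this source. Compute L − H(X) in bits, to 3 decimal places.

0.025 bits

Entropy H = −Σ p log₂ p ≈ 2.5054 bits.
Huffman merges: 1/10+3/25→11/50; 7/50+17/100→31/100; 1/5+11/50→21/50; 27/100+31/100→29/50; 21/50+29/50→1. L = 253/100 ≈ 2.5300.
L − H = 2.5300 − 2.5054 = 0.025 bits.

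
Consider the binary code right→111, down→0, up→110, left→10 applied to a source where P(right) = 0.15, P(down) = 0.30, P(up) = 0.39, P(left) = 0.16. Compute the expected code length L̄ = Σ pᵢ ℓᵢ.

2.24 bits/symbol

L̄ = Σ pᵢ·ℓᵢ = 0.15·3 + 0.30·1 + 0.39·3 + 0.16·2 = 2.24 bits/symbol.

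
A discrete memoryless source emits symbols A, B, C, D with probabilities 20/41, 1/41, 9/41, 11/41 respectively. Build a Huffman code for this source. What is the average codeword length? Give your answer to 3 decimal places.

Repeatedly combine the two least-probable nodes; the expected code length is the sum of the merged weights.
merge 1/41 + 9/41 → 10/41
merge 10/41 + 11/41 → 21/41
merge 20/41 + 21/41 → 1
L = 10/41 + 21/41 + 1 = 72/41 ≈ 1.756 bits/symbol.

1.756 bits/symbol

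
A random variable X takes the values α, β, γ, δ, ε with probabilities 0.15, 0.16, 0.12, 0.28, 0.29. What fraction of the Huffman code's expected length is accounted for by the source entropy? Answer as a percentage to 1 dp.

Entropy H = −Σ p log₂ p ≈ 2.2328 bits.
Huffman merges: 3/25+3/20→27/100; 4/25+27/100→43/100; 7/25+29/100→57/100; 43/100+57/100→1. L = 227/100 ≈ 2.2700.
Efficiency = H/L = 2.2328/2.2700 = 98.4%.

98.4%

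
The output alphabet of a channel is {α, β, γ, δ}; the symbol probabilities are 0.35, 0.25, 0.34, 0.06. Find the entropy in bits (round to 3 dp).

1.803 bits

H = −Σ pᵢ log₂ pᵢ.
−0.35·log₂(0.35) = 0.5301
−0.25·log₂(0.25) = 0.5000
−0.34·log₂(0.34) = 0.5292
−0.06·log₂(0.06) = 0.2435
Sum ≈ 1.8028 → 1.803 bits.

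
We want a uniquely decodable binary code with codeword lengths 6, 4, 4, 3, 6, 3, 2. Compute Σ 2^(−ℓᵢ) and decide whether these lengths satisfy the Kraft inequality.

With common denominator 2^6 = 64: Σ 2^(−ℓᵢ) = 1/64 + 4/64 + 4/64 + 8/64 + 1/64 + 8/64 + 16/64 = 42/64 = 0.65625.
Kraft's inequality requires Σ ≤ 1; here Σ = 0.65625 ≤ 1, so such a prefix code exists.

0.65625; yes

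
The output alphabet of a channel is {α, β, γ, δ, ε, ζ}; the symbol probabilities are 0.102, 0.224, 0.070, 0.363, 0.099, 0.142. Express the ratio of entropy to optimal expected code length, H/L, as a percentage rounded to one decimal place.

97.3%

Entropy H = −Σ p log₂ p ≈ 2.3488 bits.
Huffman merges: 7/100+99/1000→169/1000; 51/500+71/500→61/250; 169/1000+28/125→393/1000; 61/250+363/1000→607/1000; 393/1000+607/1000→1. L = 2413/1000 ≈ 2.4130.
Efficiency = H/L = 2.3488/2.4130 = 97.3%.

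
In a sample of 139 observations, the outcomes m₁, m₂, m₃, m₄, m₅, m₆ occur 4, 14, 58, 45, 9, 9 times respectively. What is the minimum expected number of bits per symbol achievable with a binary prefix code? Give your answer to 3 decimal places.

2.094 bits/symbol

Probabilities are the counts divided by 139.
Repeatedly combine the two least-probable nodes; the expected code length is the sum of the merged weights.
merge 4/139 + 9/139 → 13/139
merge 9/139 + 13/139 → 22/139
merge 14/139 + 22/139 → 36/139
merge 36/139 + 45/139 → 81/139
merge 58/139 + 81/139 → 1
L = 13/139 + 22/139 + 36/139 + 81/139 + 1 = 291/139 ≈ 2.094 bits/symbol.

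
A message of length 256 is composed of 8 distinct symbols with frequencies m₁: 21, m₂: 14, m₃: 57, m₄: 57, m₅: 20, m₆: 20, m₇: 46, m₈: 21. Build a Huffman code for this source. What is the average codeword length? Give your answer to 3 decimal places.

Probabilities are the counts divided by 256.
Repeatedly combine the two least-probable nodes; the expected code length is the sum of the merged weights.
merge 7/128 + 5/64 → 17/128
merge 5/64 + 21/256 → 41/256
merge 21/256 + 17/128 → 55/256
merge 41/256 + 23/128 → 87/256
merge 55/256 + 57/256 → 7/16
merge 57/256 + 87/256 → 9/16
merge 7/16 + 9/16 → 1
L = 17/128 + 41/256 + 55/256 + 87/256 + 7/16 + 9/16 + 1 = 729/256 ≈ 2.848 bits/symbol.

2.848 bits/symbol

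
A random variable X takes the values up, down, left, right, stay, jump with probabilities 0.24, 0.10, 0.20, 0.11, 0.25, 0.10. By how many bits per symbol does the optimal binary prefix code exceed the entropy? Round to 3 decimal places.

Entropy H = −Σ p log₂ p ≈ 2.4732 bits.
Huffman merges: 1/10+1/10→1/5; 11/100+1/5→31/100; 1/5+6/25→11/25; 1/4+31/100→14/25; 11/25+14/25→1. L = 251/100 ≈ 2.5100.
L − H = 2.5100 − 2.4732 = 0.037 bits.

0.037 bits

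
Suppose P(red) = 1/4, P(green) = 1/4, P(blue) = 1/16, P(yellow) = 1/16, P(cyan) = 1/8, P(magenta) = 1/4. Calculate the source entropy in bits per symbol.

Each probability is a power of 1/2, so log₂(1/p) is an integer.
H = Σ p·log₂(1/p) = 1/4·2 + 1/4·2 + 1/16·4 + 1/16·4 + 1/8·3 + 1/4·2 = 2.375 bits.

2.375 bits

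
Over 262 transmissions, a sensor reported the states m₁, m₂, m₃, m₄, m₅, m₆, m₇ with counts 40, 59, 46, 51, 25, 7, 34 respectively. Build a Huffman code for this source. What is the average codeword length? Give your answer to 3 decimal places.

Probabilities are the counts divided by 262.
Repeatedly combine the two least-probable nodes; the expected code length is the sum of the merged weights.
merge 7/262 + 25/262 → 16/131
merge 16/131 + 17/131 → 33/131
merge 20/131 + 23/131 → 43/131
merge 51/262 + 59/262 → 55/131
merge 33/131 + 43/131 → 76/131
merge 55/131 + 76/131 → 1
L = 16/131 + 33/131 + 43/131 + 55/131 + 76/131 + 1 = 354/131 ≈ 2.702 bits/symbol.

2.702 bits/symbol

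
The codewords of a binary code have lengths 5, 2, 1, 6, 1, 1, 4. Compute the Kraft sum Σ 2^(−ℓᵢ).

1.859375

With common denominator 2^6 = 64: Σ 2^(−ℓᵢ) = 2/64 + 16/64 + 32/64 + 1/64 + 32/64 + 32/64 + 4/64 = 119/64 = 1.859375.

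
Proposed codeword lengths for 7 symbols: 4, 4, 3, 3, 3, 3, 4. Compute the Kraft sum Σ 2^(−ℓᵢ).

0.6875

With common denominator 2^4 = 16: Σ 2^(−ℓᵢ) = 1/16 + 1/16 + 2/16 + 2/16 + 2/16 + 2/16 + 1/16 = 11/16 = 0.6875.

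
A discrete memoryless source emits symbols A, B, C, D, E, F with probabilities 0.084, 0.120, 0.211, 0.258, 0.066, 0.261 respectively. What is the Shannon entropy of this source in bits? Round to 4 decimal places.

2.4097 bits

H = −Σ pᵢ log₂ pᵢ.
−0.084·log₂(0.084) = 0.3002
−0.120·log₂(0.120) = 0.3671
−0.211·log₂(0.211) = 0.4736
−0.258·log₂(0.258) = 0.5043
−0.066·log₂(0.066) = 0.2588
−0.261·log₂(0.261) = 0.5058
Sum ≈ 2.4097 → 2.4097 bits.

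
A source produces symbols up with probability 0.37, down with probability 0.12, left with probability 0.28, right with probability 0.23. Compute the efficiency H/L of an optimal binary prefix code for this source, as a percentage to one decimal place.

95.9%

Entropy H = −Σ p log₂ p ≈ 1.8997 bits.
Huffman merges: 3/25+23/100→7/20; 7/25+7/20→63/100; 37/100+63/100→1. L = 99/50 ≈ 1.9800.
Efficiency = H/L = 1.8997/1.9800 = 95.9%.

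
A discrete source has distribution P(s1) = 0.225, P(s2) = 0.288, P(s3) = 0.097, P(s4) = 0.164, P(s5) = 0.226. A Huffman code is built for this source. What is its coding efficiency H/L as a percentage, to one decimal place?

Entropy H = −Σ p log₂ p ≈ 2.2406 bits.
Huffman merges: 97/1000+41/250→261/1000; 9/40+113/500→451/1000; 261/1000+36/125→549/1000; 451/1000+549/1000→1. L = 2261/1000 ≈ 2.2610.
Efficiency = H/L = 2.2406/2.2610 = 99.1%.

99.1%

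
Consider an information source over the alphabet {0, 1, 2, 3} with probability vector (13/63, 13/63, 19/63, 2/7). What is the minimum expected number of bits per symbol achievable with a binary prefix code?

2 bits/symbol

Repeatedly combine the two least-probable nodes; the expected code length is the sum of the merged weights.
merge 13/63 + 13/63 → 26/63
merge 2/7 + 19/63 → 37/63
merge 26/63 + 37/63 → 1
L = 26/63 + 37/63 + 1 = 2 bits/symbol.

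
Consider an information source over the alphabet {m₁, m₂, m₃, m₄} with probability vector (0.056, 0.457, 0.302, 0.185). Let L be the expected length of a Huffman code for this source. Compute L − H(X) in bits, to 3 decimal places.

Entropy H = −Σ p log₂ p ≈ 1.7212 bits.
Huffman merges: 7/125+37/200→241/1000; 241/1000+151/500→543/1000; 457/1000+543/1000→1. L = 223/125 ≈ 1.7840.
L − H = 1.7840 − 1.7212 = 0.063 bits.

0.063 bits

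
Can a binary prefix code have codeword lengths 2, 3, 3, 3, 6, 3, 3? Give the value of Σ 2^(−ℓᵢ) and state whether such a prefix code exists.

0.890625; yes

With common denominator 2^6 = 64: Σ 2^(−ℓᵢ) = 16/64 + 8/64 + 8/64 + 8/64 + 1/64 + 8/64 + 8/64 = 57/64 = 0.890625.
Kraft's inequality requires Σ ≤ 1; here Σ = 0.890625 ≤ 1, so such a prefix code exists.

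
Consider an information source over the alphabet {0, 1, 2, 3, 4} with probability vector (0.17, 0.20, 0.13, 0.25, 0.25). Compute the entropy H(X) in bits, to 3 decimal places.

2.282 bits

H = −Σ pᵢ log₂ pᵢ.
−0.17·log₂(0.17) = 0.4346
−0.20·log₂(0.20) = 0.4644
−0.13·log₂(0.13) = 0.3826
−0.25·log₂(0.25) = 0.5000
−0.25·log₂(0.25) = 0.5000
Sum ≈ 2.2816 → 2.282 bits.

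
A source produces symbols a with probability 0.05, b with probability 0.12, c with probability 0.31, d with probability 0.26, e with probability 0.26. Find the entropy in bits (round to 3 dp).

H = −Σ pᵢ log₂ pᵢ.
−0.05·log₂(0.05) = 0.2161
−0.12·log₂(0.12) = 0.3671
−0.31·log₂(0.31) = 0.5238
−0.26·log₂(0.26) = 0.5053
−0.26·log₂(0.26) = 0.5053
Sum ≈ 2.1175 → 2.118 bits.

2.118 bits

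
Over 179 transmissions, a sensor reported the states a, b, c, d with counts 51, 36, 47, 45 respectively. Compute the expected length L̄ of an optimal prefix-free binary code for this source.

2 bits/symbol

Probabilities are the counts divided by 179.
Repeatedly combine the two least-probable nodes; the expected code length is the sum of the merged weights.
merge 36/179 + 45/179 → 81/179
merge 47/179 + 51/179 → 98/179
merge 81/179 + 98/179 → 1
L = 81/179 + 98/179 + 1 = 2 bits/symbol.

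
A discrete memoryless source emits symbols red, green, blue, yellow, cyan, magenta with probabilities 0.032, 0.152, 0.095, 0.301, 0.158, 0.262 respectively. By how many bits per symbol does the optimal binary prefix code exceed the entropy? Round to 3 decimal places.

0.063 bits

Entropy H = −Σ p log₂ p ≈ 2.3429 bits.
Huffman merges: 4/125+19/200→127/1000; 127/1000+19/125→279/1000; 79/500+131/500→21/50; 279/1000+301/1000→29/50; 21/50+29/50→1. L = 1203/500 ≈ 2.4060.
L − H = 2.4060 − 2.3429 = 0.063 bits.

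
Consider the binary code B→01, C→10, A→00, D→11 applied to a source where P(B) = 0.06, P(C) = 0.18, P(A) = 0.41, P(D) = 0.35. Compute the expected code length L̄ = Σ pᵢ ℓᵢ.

L̄ = Σ pᵢ·ℓᵢ = 0.06·2 + 0.18·2 + 0.41·2 + 0.35·2 = 2 bits/symbol.

2 bits/symbol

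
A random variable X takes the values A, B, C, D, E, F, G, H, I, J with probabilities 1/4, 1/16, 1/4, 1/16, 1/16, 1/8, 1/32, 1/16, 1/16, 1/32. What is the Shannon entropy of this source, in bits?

2.9375 bits

Each probability is a power of 1/2, so log₂(1/p) is an integer.
H = Σ p·log₂(1/p) = 1/4·2 + 1/16·4 + 1/4·2 + 1/16·4 + 1/16·4 + 1/8·3 + 1/32·5 + 1/16·4 + 1/16·4 + 1/32·5 = 2.9375 bits.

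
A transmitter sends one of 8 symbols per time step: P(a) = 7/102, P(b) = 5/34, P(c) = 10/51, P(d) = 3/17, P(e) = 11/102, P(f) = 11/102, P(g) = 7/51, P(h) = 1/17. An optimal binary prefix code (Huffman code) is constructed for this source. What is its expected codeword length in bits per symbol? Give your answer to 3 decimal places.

2.931 bits/symbol

Repeatedly combine the two least-probable nodes; the expected code length is the sum of the merged weights.
merge 1/17 + 7/102 → 13/102
merge 11/102 + 11/102 → 11/51
merge 13/102 + 7/51 → 9/34
merge 5/34 + 3/17 → 11/34
merge 10/51 + 11/51 → 7/17
merge 9/34 + 11/34 → 10/17
merge 7/17 + 10/17 → 1
L = 13/102 + 11/51 + 9/34 + 11/34 + 7/17 + 10/17 + 1 = 299/102 ≈ 2.931 bits/symbol.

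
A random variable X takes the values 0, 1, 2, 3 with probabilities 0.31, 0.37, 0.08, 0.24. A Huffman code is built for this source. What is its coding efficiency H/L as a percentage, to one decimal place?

94.4%

Entropy H = −Σ p log₂ p ≈ 1.8402 bits.
Huffman merges: 2/25+6/25→8/25; 31/100+8/25→63/100; 37/100+63/100→1. L = 39/20 ≈ 1.9500.
Efficiency = H/L = 1.8402/1.9500 = 94.4%.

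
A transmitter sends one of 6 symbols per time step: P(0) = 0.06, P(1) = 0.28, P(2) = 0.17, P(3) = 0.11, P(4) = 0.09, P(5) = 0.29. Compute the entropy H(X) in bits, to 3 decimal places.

2.373 bits

H = −Σ pᵢ log₂ pᵢ.
−0.06·log₂(0.06) = 0.2435
−0.28·log₂(0.28) = 0.5142
−0.17·log₂(0.17) = 0.4346
−0.11·log₂(0.11) = 0.3503
−0.09·log₂(0.09) = 0.3127
−0.29·log₂(0.29) = 0.5179
Sum ≈ 2.3732 → 2.373 bits.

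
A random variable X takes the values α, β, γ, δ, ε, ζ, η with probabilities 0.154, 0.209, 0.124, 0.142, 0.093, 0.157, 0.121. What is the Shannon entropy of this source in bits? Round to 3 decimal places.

H = −Σ pᵢ log₂ pᵢ.
−0.154·log₂(0.154) = 0.4156
−0.209·log₂(0.209) = 0.4720
−0.124·log₂(0.124) = 0.3734
−0.142·log₂(0.142) = 0.3999
−0.093·log₂(0.093) = 0.3187
−0.157·log₂(0.157) = 0.4194
−0.121·log₂(0.121) = 0.3687
Sum ≈ 2.7677 → 2.768 bits.

2.768 bits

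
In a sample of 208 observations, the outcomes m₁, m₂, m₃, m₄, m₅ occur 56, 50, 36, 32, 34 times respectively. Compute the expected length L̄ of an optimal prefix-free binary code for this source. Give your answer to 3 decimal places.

Probabilities are the counts divided by 208.
Repeatedly combine the two least-probable nodes; the expected code length is the sum of the merged weights.
merge 2/13 + 17/104 → 33/104
merge 9/52 + 25/104 → 43/104
merge 7/26 + 33/104 → 61/104
merge 43/104 + 61/104 → 1
L = 33/104 + 43/104 + 61/104 + 1 = 241/104 ≈ 2.317 bits/symbol.

2.317 bits/symbol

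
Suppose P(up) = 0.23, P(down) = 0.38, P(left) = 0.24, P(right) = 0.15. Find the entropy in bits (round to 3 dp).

H = −Σ pᵢ log₂ pᵢ.
−0.23·log₂(0.23) = 0.4877
−0.38·log₂(0.38) = 0.5305
−0.24·log₂(0.24) = 0.4941
−0.15·log₂(0.15) = 0.4105
Sum ≈ 1.9228 → 1.923 bits.

1.923 bits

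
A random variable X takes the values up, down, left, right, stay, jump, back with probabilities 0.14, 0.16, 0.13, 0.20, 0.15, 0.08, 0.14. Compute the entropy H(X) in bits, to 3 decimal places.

2.766 bits

H = −Σ pᵢ log₂ pᵢ.
−0.14·log₂(0.14) = 0.3971
−0.16·log₂(0.16) = 0.4230
−0.13·log₂(0.13) = 0.3826
−0.20·log₂(0.20) = 0.4644
−0.15·log₂(0.15) = 0.4105
−0.08·log₂(0.08) = 0.2915
−0.14·log₂(0.14) = 0.3971
Sum ≈ 2.7663 → 2.766 bits.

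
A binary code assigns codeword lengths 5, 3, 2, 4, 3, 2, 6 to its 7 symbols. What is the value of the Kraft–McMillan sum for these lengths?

0.859375

With common denominator 2^6 = 64: Σ 2^(−ℓᵢ) = 2/64 + 8/64 + 16/64 + 4/64 + 8/64 + 16/64 + 1/64 = 55/64 = 0.859375.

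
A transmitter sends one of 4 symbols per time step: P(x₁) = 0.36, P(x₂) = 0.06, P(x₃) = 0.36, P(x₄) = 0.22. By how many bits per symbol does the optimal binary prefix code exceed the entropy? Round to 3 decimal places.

Entropy H = −Σ p log₂ p ≈ 1.7853 bits.
Huffman merges: 3/50+11/50→7/25; 7/25+9/25→16/25; 9/25+16/25→1. L = 48/25 ≈ 1.9200.
L − H = 1.9200 − 1.7853 = 0.135 bits.

0.135 bits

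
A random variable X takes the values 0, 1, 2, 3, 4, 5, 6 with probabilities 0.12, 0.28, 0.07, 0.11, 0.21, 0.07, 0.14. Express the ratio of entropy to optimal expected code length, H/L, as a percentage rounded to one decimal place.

Entropy H = −Σ p log₂ p ≈ 2.6386 bits.
Huffman merges: 7/100+7/100→7/50; 11/100+3/25→23/100; 7/50+7/50→7/25; 21/100+23/100→11/25; 7/25+7/25→14/25; 11/25+14/25→1. L = 53/20 ≈ 2.6500.
Efficiency = H/L = 2.6386/2.6500 = 99.6%.

99.6%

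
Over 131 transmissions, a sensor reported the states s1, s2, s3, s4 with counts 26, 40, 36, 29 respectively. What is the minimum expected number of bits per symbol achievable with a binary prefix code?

Probabilities are the counts divided by 131.
Repeatedly combine the two least-probable nodes; the expected code length is the sum of the merged weights.
merge 26/131 + 29/131 → 55/131
merge 36/131 + 40/131 → 76/131
merge 55/131 + 76/131 → 1
L = 55/131 + 76/131 + 1 = 2 bits/symbol.

2 bits/symbol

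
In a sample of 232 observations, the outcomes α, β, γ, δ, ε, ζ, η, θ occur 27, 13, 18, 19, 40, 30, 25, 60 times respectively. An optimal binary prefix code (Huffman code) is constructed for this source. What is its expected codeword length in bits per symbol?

2.875 bits/symbol

Probabilities are the counts divided by 232.
Repeatedly combine the two least-probable nodes; the expected code length is the sum of the merged weights.
merge 13/232 + 9/116 → 31/232
merge 19/232 + 25/232 → 11/58
merge 27/232 + 15/116 → 57/232
merge 31/232 + 5/29 → 71/232
merge 11/58 + 57/232 → 101/232
merge 15/58 + 71/232 → 131/232
merge 101/232 + 131/232 → 1
L = 31/232 + 11/58 + 57/232 + 71/232 + 101/232 + 131/232 + 1 = 23/8 = 2.875 bits/symbol.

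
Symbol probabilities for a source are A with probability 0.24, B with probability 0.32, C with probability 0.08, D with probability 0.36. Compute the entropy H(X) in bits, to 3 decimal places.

1.842 bits

H = −Σ pᵢ log₂ pᵢ.
−0.24·log₂(0.24) = 0.4941
−0.32·log₂(0.32) = 0.5260
−0.08·log₂(0.08) = 0.2915
−0.36·log₂(0.36) = 0.5306
Sum ≈ 1.8423 → 1.842 bits.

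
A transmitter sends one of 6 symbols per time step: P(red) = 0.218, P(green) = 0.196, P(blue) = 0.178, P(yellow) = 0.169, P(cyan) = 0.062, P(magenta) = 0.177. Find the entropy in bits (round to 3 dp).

2.507 bits

H = −Σ pᵢ log₂ pᵢ.
−0.218·log₂(0.218) = 0.4791
−0.196·log₂(0.196) = 0.4608
−0.178·log₂(0.178) = 0.4432
−0.169·log₂(0.169) = 0.4335
−0.062·log₂(0.062) = 0.2487
−0.177·log₂(0.177) = 0.4422
Sum ≈ 2.5075 → 2.507 bits.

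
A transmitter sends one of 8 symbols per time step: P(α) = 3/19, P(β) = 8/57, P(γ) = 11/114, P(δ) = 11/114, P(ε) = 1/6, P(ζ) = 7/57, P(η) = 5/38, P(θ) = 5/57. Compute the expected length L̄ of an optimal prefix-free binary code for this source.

3 bits/symbol

Repeatedly combine the two least-probable nodes; the expected code length is the sum of the merged weights.
merge 5/57 + 11/114 → 7/38
merge 11/114 + 7/57 → 25/114
merge 5/38 + 8/57 → 31/114
merge 3/19 + 1/6 → 37/114
merge 7/38 + 25/114 → 23/57
merge 31/114 + 37/114 → 34/57
merge 23/57 + 34/57 → 1
L = 7/38 + 25/114 + 31/114 + 37/114 + 23/57 + 34/57 + 1 = 3 bits/symbol.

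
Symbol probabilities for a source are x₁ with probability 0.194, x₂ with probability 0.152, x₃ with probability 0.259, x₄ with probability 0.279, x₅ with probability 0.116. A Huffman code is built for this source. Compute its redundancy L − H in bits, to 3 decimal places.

0.017 bits

Entropy H = −Σ p log₂ p ≈ 2.2512 bits.
Huffman merges: 29/250+19/125→67/250; 97/500+259/1000→453/1000; 67/250+279/1000→547/1000; 453/1000+547/1000→1. L = 567/250 ≈ 2.2680.
L − H = 2.2680 − 2.2512 = 0.017 bits.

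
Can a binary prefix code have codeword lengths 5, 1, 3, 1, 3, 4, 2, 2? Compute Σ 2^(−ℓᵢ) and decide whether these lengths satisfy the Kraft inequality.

With common denominator 2^5 = 32: Σ 2^(−ℓᵢ) = 1/32 + 16/32 + 4/32 + 16/32 + 4/32 + 2/32 + 8/32 + 8/32 = 59/32 = 1.84375.
Kraft's inequality requires Σ ≤ 1; here Σ = 1.84375 > 1, so no such prefix code exists.

1.84375; no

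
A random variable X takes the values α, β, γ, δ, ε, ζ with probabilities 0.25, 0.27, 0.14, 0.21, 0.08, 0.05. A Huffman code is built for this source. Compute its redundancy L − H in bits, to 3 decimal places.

0.012 bits

Entropy H = −Σ p log₂ p ≈ 2.3876 bits.
Huffman merges: 1/20+2/25→13/100; 13/100+7/50→27/100; 21/100+1/4→23/50; 27/100+27/100→27/50; 23/50+27/50→1. L = 12/5 ≈ 2.4000.
L − H = 2.4000 − 2.3876 = 0.012 bits.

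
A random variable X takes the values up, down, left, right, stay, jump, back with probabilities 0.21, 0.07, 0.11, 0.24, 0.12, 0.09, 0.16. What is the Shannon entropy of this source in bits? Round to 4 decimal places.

H = −Σ pᵢ log₂ pᵢ.
−0.21·log₂(0.21) = 0.4728
−0.07·log₂(0.07) = 0.2686
−0.11·log₂(0.11) = 0.3503
−0.24·log₂(0.24) = 0.4941
−0.12·log₂(0.12) = 0.3671
−0.09·log₂(0.09) = 0.3127
−0.16·log₂(0.16) = 0.4230
Sum ≈ 2.6885 → 2.6885 bits.

2.6885 bits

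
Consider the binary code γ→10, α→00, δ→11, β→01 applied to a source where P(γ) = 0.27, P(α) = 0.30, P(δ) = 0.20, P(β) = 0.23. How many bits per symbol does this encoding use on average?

L̄ = Σ pᵢ·ℓᵢ = 0.27·2 + 0.30·2 + 0.20·2 + 0.23·2 = 2 bits/symbol.

2 bits/symbol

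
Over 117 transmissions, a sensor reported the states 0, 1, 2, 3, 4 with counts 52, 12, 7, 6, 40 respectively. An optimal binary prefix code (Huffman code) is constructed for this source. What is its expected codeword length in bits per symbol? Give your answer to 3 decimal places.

Probabilities are the counts divided by 117.
Repeatedly combine the two least-probable nodes; the expected code length is the sum of the merged weights.
merge 2/39 + 7/117 → 1/9
merge 4/39 + 1/9 → 25/117
merge 25/117 + 40/117 → 5/9
merge 4/9 + 5/9 → 1
L = 1/9 + 25/117 + 5/9 + 1 = 220/117 ≈ 1.880 bits/symbol.

1.880 bits/symbol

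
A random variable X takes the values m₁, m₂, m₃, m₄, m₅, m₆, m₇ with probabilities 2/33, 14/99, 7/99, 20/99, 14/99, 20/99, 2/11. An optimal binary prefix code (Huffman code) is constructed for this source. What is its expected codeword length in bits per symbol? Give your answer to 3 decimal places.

Repeatedly combine the two least-probable nodes; the expected code length is the sum of the merged weights.
merge 2/33 + 7/99 → 13/99
merge 13/99 + 14/99 → 3/11
merge 14/99 + 2/11 → 32/99
merge 20/99 + 20/99 → 40/99
merge 3/11 + 32/99 → 59/99
merge 40/99 + 59/99 → 1
L = 13/99 + 3/11 + 32/99 + 40/99 + 59/99 + 1 = 30/11 ≈ 2.727 bits/symbol.

2.727 bits/symbol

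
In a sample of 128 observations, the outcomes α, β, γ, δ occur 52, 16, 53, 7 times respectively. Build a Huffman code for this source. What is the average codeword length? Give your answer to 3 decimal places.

1.766 bits/symbol

Probabilities are the counts divided by 128.
Repeatedly combine the two least-probable nodes; the expected code length is the sum of the merged weights.
merge 7/128 + 1/8 → 23/128
merge 23/128 + 13/32 → 75/128
merge 53/128 + 75/128 → 1
L = 23/128 + 75/128 + 1 = 113/64 ≈ 1.766 bits/symbol.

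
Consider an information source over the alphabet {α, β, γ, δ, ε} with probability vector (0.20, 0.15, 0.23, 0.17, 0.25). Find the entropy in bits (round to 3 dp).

2.297 bits

H = −Σ pᵢ log₂ pᵢ.
−0.20·log₂(0.20) = 0.4644
−0.15·log₂(0.15) = 0.4105
−0.23·log₂(0.23) = 0.4877
−0.17·log₂(0.17) = 0.4346
−0.25·log₂(0.25) = 0.5000
Sum ≈ 2.2972 → 2.297 bits.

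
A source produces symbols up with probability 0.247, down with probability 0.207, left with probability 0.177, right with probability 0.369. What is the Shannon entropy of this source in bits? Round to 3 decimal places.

1.942 bits

H = −Σ pᵢ log₂ pᵢ.
−0.247·log₂(0.247) = 0.4983
−0.207·log₂(0.207) = 0.4704
−0.177·log₂(0.177) = 0.4422
−0.369·log₂(0.369) = 0.5307
Sum ≈ 1.9416 → 1.942 bits.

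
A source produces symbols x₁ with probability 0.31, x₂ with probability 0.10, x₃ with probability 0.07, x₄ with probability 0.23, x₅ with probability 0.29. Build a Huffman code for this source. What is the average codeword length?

Repeatedly combine the two least-probable nodes; the expected code length is the sum of the merged weights.
merge 7/100 + 1/10 → 17/100
merge 17/100 + 23/100 → 2/5
merge 29/100 + 31/100 → 3/5
merge 2/5 + 3/5 → 1
L = 17/100 + 2/5 + 3/5 + 1 = 217/100 = 2.17 bits/symbol.

2.17 bits/symbol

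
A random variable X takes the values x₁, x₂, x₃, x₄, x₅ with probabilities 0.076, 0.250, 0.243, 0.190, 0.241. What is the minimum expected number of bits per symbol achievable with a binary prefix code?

2.266 bits/symbol

Repeatedly combine the two least-probable nodes; the expected code length is the sum of the merged weights.
merge 19/250 + 19/100 → 133/500
merge 241/1000 + 243/1000 → 121/250
merge 1/4 + 133/500 → 129/250
merge 121/250 + 129/250 → 1
L = 133/500 + 121/250 + 129/250 + 1 = 1133/500 = 2.266 bits/symbol.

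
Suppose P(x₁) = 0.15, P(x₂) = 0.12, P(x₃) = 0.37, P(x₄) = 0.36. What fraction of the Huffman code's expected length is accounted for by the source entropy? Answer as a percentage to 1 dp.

Entropy H = −Σ p log₂ p ≈ 1.8390 bits.
Huffman merges: 3/25+3/20→27/100; 27/100+9/25→63/100; 37/100+63/100→1. L = 19/10 ≈ 1.9000.
Efficiency = H/L = 1.8390/1.9000 = 96.8%.

96.8%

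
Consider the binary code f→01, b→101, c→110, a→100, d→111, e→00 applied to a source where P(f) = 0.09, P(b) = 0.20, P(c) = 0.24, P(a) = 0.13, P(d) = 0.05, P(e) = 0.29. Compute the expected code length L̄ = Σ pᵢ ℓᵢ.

2.62 bits/symbol

L̄ = Σ pᵢ·ℓᵢ = 0.09·2 + 0.20·3 + 0.24·3 + 0.13·3 + 0.05·3 + 0.29·2 = 2.62 bits/symbol.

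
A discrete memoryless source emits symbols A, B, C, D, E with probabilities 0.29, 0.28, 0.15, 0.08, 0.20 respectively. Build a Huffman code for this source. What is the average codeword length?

2.23 bits/symbol

Repeatedly combine the two least-probable nodes; the expected code length is the sum of the merged weights.
merge 2/25 + 3/20 → 23/100
merge 1/5 + 23/100 → 43/100
merge 7/25 + 29/100 → 57/100
merge 43/100 + 57/100 → 1
L = 23/100 + 43/100 + 57/100 + 1 = 223/100 = 2.23 bits/symbol.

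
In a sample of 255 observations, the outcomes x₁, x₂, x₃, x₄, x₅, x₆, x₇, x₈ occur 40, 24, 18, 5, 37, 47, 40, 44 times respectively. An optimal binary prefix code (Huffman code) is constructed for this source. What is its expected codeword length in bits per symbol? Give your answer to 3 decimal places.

Probabilities are the counts divided by 255.
Repeatedly combine the two least-probable nodes; the expected code length is the sum of the merged weights.
merge 1/51 + 6/85 → 23/255
merge 23/255 + 8/85 → 47/255
merge 37/255 + 8/51 → 77/255
merge 8/51 + 44/255 → 28/85
merge 47/255 + 47/255 → 94/255
merge 77/255 + 28/85 → 161/255
merge 94/255 + 161/255 → 1
L = 23/255 + 47/255 + 77/255 + 28/85 + 94/255 + 161/255 + 1 = 247/85 ≈ 2.906 bits/symbol.

2.906 bits/symbol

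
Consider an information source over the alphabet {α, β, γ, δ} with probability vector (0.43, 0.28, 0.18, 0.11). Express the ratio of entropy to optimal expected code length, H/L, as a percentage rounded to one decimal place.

98.6%

Entropy H = −Σ p log₂ p ≈ 1.8334 bits.
Huffman merges: 11/100+9/50→29/100; 7/25+29/100→57/100; 43/100+57/100→1. L = 93/50 ≈ 1.8600.
Efficiency = H/L = 1.8334/1.8600 = 98.6%.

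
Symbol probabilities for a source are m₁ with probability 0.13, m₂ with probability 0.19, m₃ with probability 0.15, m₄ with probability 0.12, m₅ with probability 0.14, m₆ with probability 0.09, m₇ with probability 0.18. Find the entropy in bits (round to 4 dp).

2.7706 bits

H = −Σ pᵢ log₂ pᵢ.
−0.13·log₂(0.13) = 0.3826
−0.19·log₂(0.19) = 0.4552
−0.15·log₂(0.15) = 0.4105
−0.12·log₂(0.12) = 0.3671
−0.14·log₂(0.14) = 0.3971
−0.09·log₂(0.09) = 0.3127
−0.18·log₂(0.18) = 0.4453
Sum ≈ 2.7706 → 2.7706 bits.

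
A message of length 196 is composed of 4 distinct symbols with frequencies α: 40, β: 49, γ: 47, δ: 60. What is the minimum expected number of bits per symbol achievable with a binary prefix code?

Probabilities are the counts divided by 196.
Repeatedly combine the two least-probable nodes; the expected code length is the sum of the merged weights.
merge 10/49 + 47/196 → 87/196
merge 1/4 + 15/49 → 109/196
merge 87/196 + 109/196 → 1
L = 87/196 + 109/196 + 1 = 2 bits/symbol.

2 bits/symbol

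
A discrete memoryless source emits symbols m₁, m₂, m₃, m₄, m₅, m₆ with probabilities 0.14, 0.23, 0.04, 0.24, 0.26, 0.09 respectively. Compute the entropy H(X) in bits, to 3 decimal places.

2.383 bits

H = −Σ pᵢ log₂ pᵢ.
−0.14·log₂(0.14) = 0.3971
−0.23·log₂(0.23) = 0.4877
−0.04·log₂(0.04) = 0.1858
−0.24·log₂(0.24) = 0.4941
−0.26·log₂(0.26) = 0.5053
−0.09·log₂(0.09) = 0.3127
Sum ≈ 2.3826 → 2.383 bits.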